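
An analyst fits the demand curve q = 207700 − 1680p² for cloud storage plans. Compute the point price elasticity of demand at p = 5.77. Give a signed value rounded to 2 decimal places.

-0.74

dq/dp = −2·1680·p = -19387.2. At p = 5.77, q = 151767.928.
Ed = (dq/dp)·(p/q) = (-19387.2) × (5.77/151767.928) = -0.7370…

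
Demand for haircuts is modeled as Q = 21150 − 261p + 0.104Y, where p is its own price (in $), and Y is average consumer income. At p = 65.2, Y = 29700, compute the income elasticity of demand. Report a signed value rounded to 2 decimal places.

At the given values, Q = 21150 − 261(65.2) + 0.104(29700) = 7221.6.
∂Q/∂Y = 0.104.
E = (0.104) × (29700/7221.6) = 0.4277…

0.43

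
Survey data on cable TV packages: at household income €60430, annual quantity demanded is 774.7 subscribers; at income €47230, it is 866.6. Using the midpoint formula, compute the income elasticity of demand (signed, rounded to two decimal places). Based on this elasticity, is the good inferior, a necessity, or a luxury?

%ΔQ = (866.6 − 774.7)/[( 774.7 + 866.6)/2] = 91.9/820.65 = 0.111984…
%ΔIncome = (47230 − 60430)/[( 60430 + 47230)/2] = -13200/53830 = -0.245216…
E_income = (91.9/820.65) / (-13200/53830) = -0.4566…
E_income < 0 ⇒ inferior good.

-0.46; inferior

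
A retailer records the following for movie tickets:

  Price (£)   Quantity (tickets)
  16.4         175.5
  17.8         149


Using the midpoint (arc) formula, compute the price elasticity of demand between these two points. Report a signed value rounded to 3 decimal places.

-1.995

%ΔQ = (149 − 175.5) / [(175.5 + 149)/2] = -26.5/162.25 = -0.163328…
%ΔP = (17.8 − 16.4) / [(16.4 + 17.8)/2] = 1.4/17.1 = 0.081871…
Arc Ed = %ΔQ / %ΔP = (-26.5/162.25) / (1.4/17.1) = -1.99493…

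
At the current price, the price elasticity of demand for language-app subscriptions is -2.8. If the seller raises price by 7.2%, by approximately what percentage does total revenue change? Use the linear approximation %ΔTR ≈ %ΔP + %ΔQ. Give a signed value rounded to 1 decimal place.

%ΔQ ≈ Ed × %ΔP = (-2.8) × (+7.2%) = -20.1600%
%ΔTR ≈ %ΔP + %ΔQ = (+7.2%) + (-20.1600%) = -12.9600%

-13.0%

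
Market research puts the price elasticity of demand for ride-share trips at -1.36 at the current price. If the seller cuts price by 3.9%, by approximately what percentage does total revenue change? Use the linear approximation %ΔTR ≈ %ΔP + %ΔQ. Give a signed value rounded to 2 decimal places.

+1.40%

%ΔQ ≈ Ed × %ΔP = (-1.36) × (-3.9%) = +5.3040%
%ΔTR ≈ %ΔP + %ΔQ = (-3.9%) + (+5.3040%) = +1.4040%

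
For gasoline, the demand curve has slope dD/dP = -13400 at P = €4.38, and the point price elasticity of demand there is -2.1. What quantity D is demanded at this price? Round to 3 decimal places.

27948.571

Ed = (dD/dP)·(P/D) ⇒ D = (dD/dP)·P/Ed = (-13400)·4.38/(-2.1) = 27948.57142…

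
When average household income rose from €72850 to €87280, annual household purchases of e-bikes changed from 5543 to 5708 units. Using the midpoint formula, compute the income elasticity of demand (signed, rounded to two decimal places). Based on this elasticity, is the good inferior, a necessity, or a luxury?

%ΔQ = (5708 − 5543)/[( 5543 + 5708)/2] = 165/5625.5 = 0.029330…
%ΔIncome = (87280 − 72850)/[( 72850 + 87280)/2] = 14430/80065 = 0.180228…
E_income = (165/5625.5) / (14430/80065) = 0.1627…
0 < E_income < 1 ⇒ normal good, necessity.

0.16; necessity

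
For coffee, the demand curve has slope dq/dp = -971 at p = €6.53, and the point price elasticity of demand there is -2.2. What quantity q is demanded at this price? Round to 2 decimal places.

Ed = (dq/dp)·(p/q) ⇒ q = (dq/dp)·p/Ed = (-971)·6.53/(-2.2) = 2882.1045…

2882.10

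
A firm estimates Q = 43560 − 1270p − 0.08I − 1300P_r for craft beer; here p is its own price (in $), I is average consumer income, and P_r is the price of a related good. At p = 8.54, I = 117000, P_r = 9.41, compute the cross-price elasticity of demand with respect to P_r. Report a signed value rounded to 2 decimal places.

At the given values, Q = 43560 − 1270(8.54) − 0.08(117000) − 1300(9.41) = 11121.2.
∂Q/∂P_r = -1300.
E = (-1300) × (9.41/11121.2) = -1.0999…

-1.10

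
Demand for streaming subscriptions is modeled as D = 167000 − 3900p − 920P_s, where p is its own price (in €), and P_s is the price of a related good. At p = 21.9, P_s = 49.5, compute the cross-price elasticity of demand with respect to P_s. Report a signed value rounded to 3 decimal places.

At the given values, D = 167000 − 3900(21.9) − 920(49.5) = 36050.
∂D/∂P_s = -920.
E = (-920) × (49.5/36050) = -1.26324…

-1.263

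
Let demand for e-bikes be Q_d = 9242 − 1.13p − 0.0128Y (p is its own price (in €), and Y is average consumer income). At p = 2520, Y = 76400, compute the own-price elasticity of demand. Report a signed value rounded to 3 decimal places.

At the given values, Q_d = 9242 − 1.13(2520) − 0.0128(76400) = 5416.48.
∂Q_d/∂p = −1.13.
E = (-1.13) × (2520/5416.48) = -0.52572…

-0.526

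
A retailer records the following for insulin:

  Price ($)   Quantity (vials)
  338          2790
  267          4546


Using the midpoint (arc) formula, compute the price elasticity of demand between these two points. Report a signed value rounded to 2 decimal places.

-2.04

%ΔQ = (4546 − 2790) / [(2790 + 4546)/2] = 1756/3668 = 0.478735…
%ΔP = (267 − 338) / [(338 + 267)/2] = -71/302.5 = -0.234710…
Arc Ed = %ΔQ / %ΔP = (1756/3668) / (-71/302.5) = -2.0396…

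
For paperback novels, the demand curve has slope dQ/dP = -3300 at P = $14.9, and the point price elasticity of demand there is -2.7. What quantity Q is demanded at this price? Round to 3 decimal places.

18211.111

Ed = (dQ/dP)·(P/Q) ⇒ Q = (dQ/dP)·P/Ed = (-3300)·14.9/(-2.7) = 18211.11111…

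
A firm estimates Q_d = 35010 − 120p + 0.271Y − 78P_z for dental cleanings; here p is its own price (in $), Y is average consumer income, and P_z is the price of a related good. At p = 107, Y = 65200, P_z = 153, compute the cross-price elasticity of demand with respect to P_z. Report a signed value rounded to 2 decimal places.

-0.43

At the given values, Q_d = 35010 − 120(107) + 0.271(65200) − 78(153) = 27905.2.
∂Q_d/∂P_z = -78.
E = (-78) × (153/27905.2) = -0.4276…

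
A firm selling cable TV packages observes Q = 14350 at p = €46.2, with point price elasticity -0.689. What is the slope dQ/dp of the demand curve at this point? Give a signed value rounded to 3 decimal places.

-214.008

Ed = (dQ/dp)·(p/Q) ⇒ dQ/dp = Ed·Q/p = (-0.689)·14350/46.2 = -214.00757…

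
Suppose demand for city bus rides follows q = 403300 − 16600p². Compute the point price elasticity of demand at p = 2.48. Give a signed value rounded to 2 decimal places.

-0.68

dq/dp = −2·16600·p = -82336. At p = 2.48, q = 301203.36.
Ed = (dq/dp)·(p/q) = (-82336) × (2.48/301203.36) = -0.6779…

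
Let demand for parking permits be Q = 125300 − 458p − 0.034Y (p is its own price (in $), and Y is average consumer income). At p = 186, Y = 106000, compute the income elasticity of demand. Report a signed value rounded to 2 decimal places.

At the given values, Q = 125300 − 458(186) − 0.034(106000) = 36508.
∂Q/∂Y = -0.034.
E = (-0.034) × (106000/36508) = -0.0987…

-0.10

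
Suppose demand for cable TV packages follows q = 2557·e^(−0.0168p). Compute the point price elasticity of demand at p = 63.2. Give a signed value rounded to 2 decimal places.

-1.06

dq/dp = −0.0168·q = -14.8567. At p = 63.2, q = 884.33.
Ed = (dq/dp)·(p/q) = (-14.8567) × (63.2/884.33) = -1.0617…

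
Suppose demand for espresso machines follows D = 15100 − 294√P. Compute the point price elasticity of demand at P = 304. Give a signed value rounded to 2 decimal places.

-0.26

dD/dP = −294/(2√P) = -8.43103. At P = 304, D = 9973.93.
Ed = (dD/dP)·(P/D) = (-8.43103) × (304/9973.93) = -0.2569…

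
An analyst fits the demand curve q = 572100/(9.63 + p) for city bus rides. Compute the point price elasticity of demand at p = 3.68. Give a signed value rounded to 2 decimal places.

-0.28

dq/dp = −572100/(9.63 + p)² = -3229.36. At p = 3.68, q = 42982.7.
Ed = (dq/dp)·(p/q) = (-3229.36) × (3.68/42982.7) = -0.2764…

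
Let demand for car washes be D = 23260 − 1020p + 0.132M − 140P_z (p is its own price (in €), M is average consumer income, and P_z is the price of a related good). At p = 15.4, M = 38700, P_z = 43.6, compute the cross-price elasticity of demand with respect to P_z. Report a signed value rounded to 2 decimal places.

-0.93

At the given values, D = 23260 − 1020(15.4) + 0.132(38700) − 140(43.6) = 6556.4.
∂D/∂P_z = -140.
E = (-140) × (43.6/6556.4) = -0.9309…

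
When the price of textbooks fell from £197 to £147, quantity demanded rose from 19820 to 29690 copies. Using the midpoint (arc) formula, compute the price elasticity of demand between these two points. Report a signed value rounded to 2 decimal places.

%ΔQ = (29690 − 19820) / [(19820 + 29690)/2] = 9870/24755 = 0.398707…
%ΔP = (147 − 197) / [(197 + 147)/2] = -50/172 = -0.290697…
Arc Ed = %ΔQ / %ΔP = (9870/24755) / (-50/172) = -1.3715…

-1.37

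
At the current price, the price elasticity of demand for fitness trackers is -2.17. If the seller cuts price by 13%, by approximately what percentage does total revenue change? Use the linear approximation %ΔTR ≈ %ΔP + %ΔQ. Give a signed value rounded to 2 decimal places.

+15.21%

%ΔQ ≈ Ed × %ΔP = (-2.17) × (-13%) = +28.2100%
%ΔTR ≈ %ΔP + %ΔQ = (-13%) + (+28.2100%) = +15.2100%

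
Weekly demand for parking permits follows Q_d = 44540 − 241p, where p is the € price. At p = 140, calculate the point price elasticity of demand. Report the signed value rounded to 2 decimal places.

-3.12

dQ_d/dp = −241. At p = 140, Q_d = 44540 − 241(140) = 10800.
Ed = (dQ_d/dp)·(p/Q_d) = −241 × (140/10800) = -3.1240…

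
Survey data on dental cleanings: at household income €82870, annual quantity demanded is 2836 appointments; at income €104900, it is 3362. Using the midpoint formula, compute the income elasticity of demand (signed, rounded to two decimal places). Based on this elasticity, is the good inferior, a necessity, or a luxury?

%ΔQ = (3362 − 2836)/[( 2836 + 3362)/2] = 526/3099 = 0.169732…
%ΔIncome = (104900 − 82870)/[( 82870 + 104900)/2] = 22030/93885 = 0.234648…
E_income = (526/3099) / (22030/93885) = 0.7233…
0 < E_income < 1 ⇒ normal good, necessity.

0.72; necessity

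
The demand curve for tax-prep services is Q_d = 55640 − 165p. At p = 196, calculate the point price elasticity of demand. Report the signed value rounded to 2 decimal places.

-1.39

dQ_d/dp = −165. At p = 196, Q_d = 55640 − 165(196) = 23300.
Ed = (dQ_d/dp)·(p/Q_d) = −165 × (196/23300) = -1.3879…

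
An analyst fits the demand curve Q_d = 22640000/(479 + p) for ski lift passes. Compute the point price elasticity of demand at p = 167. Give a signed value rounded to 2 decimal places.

-0.26

dQ_d/dp = −22640000/(479 + p)² = -54.2515. At p = 167, Q_d = 35046.4.
Ed = (dQ_d/dp)·(p/Q_d) = (-54.2515) × (167/35046.4) = -0.2585…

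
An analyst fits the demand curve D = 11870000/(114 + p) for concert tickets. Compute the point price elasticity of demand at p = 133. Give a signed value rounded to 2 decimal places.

dD/dp = −11870000/(114 + p)² = -194.561. At p = 133, D = 48056.7.
Ed = (dD/dp)·(p/D) = (-194.561) × (133/48056.7) = -0.5384…

-0.54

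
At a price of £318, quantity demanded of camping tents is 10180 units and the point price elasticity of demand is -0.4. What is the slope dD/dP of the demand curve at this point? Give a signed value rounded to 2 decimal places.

Ed = (dD/dP)·(P/D) ⇒ dD/dP = Ed·D/P = (-0.4)·10180/318 = -12.8050…

-12.81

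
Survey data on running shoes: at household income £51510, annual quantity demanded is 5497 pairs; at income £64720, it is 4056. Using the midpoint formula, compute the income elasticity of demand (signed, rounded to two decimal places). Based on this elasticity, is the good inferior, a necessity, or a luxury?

-1.33; inferior

%ΔQ = (4056 − 5497)/[( 5497 + 4056)/2] = -1441/4776.5 = -0.301685…
%ΔIncome = (64720 − 51510)/[( 51510 + 64720)/2] = 13210/58115 = 0.227307…
E_income = (-1441/4776.5) / (13210/58115) = -1.3272…
E_income < 0 ⇒ inferior good.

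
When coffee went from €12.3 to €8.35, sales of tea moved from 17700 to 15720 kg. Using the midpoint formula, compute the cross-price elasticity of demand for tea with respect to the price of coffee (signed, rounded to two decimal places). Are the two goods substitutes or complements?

%ΔQ_{tea} = (15720 − 17700)/avg = -1980/16710 = -0.118491…
%ΔP_{coffee} = (8.35 − 12.3)/avg = -3.95/10.325 = -0.382566…
E_cross = (-1980/16710) / (-3.95/10.325) = 0.3097…
E_cross > 0 ⇒ the goods are substitutes.

0.31; substitutes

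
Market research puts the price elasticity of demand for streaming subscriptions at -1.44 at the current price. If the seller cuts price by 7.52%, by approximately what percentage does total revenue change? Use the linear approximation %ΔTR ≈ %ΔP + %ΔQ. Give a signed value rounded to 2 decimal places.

%ΔQ ≈ Ed × %ΔP = (-1.44) × (-7.52%) = +10.8288%
%ΔTR ≈ %ΔP + %ΔQ = (-7.52%) + (+10.8288%) = +3.3088%

+3.31%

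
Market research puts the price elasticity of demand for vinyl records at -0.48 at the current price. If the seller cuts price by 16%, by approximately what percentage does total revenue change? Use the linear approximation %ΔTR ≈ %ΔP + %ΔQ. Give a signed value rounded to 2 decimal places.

%ΔQ ≈ Ed × %ΔP = (-0.48) × (-16%) = +7.6800%
%ΔTR ≈ %ΔP + %ΔQ = (-16%) + (+7.6800%) = -8.3200%

-8.32%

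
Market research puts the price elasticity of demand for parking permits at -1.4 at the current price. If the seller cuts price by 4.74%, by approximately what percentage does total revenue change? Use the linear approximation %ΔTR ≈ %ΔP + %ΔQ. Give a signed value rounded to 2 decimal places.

+1.90%

%ΔQ ≈ Ed × %ΔP = (-1.4) × (-4.74%) = +6.6360%
%ΔTR ≈ %ΔP + %ΔQ = (-4.74%) + (+6.6360%) = +1.8960%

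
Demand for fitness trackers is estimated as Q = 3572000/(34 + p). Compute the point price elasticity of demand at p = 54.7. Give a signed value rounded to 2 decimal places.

dQ/dp = −3572000/(34 + p)² = -454.009. At p = 54.7, Q = 40270.6.
Ed = (dQ/dp)·(p/Q) = (-454.009) × (54.7/40270.6) = -0.6166…

-0.62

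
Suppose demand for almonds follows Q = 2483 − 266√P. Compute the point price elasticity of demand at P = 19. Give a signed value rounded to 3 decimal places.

-0.438

dQ/dP = −266/(2√P) = -30.5123. At P = 19, Q = 1323.53.
Ed = (dQ/dP)·(P/Q) = (-30.5123) × (19/1323.53) = -0.43801…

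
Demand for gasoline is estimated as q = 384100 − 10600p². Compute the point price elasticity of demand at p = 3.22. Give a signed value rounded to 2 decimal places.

dq/dp = −2·10600·p = -68264. At p = 3.22, q = 274194.96.
Ed = (dq/dp)·(p/q) = (-68264) × (3.22/274194.96) = -0.8016…

-0.80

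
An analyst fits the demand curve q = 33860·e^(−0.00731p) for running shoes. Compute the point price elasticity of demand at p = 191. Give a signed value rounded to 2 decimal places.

-1.40

dq/dp = −0.00731·q = -61.2686. At p = 191, q = 8381.48.
Ed = (dq/dp)·(p/q) = (-61.2686) × (191/8381.48) = -1.3962…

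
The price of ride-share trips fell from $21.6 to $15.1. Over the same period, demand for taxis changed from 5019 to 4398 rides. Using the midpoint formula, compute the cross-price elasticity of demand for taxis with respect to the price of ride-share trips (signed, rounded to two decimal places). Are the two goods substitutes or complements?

0.37; substitutes

%ΔQ_{taxis} = (4398 − 5019)/avg = -621/4708.5 = -0.131889…
%ΔP_{ride-share trips} = (15.1 − 21.6)/avg = -6.5/18.35 = -0.354223…
E_cross = (-621/4708.5) / (-6.5/18.35) = 0.3723…
E_cross > 0 ⇒ the goods are substitutes.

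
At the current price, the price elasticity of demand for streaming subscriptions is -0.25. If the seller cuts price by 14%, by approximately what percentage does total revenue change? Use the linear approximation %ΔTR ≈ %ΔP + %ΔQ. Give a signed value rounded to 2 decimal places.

%ΔQ ≈ Ed × %ΔP = (-0.25) × (-14%) = +3.5000%
%ΔTR ≈ %ΔP + %ΔQ = (-14%) + (+3.5000%) = -10.5000%

-10.50%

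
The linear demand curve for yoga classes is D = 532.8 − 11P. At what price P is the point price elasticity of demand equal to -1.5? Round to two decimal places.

29.06

Ed = −11P/(532.8 − 11P). Set this equal to -1.5:
11P = 1.5·(532.8 − 11P) ⇒ 11P(1 + 1.5) = 1.5·532.8
P = 1.5·532.8 / (11·2.5) = 29.0618…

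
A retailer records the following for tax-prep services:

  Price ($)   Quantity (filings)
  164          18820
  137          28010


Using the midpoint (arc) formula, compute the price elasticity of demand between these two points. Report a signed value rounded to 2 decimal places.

%ΔQ = (28010 − 18820) / [(18820 + 28010)/2] = 9190/23415 = 0.392483…
%ΔP = (137 − 164) / [(164 + 137)/2] = -27/150.5 = -0.179401…
Arc Ed = %ΔQ / %ΔP = (9190/23415) / (-27/150.5) = -2.1877…

-2.19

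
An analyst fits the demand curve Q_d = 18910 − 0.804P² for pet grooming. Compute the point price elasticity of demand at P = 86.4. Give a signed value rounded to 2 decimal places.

dQ_d/dP = −2·0.804·P = -138.9312. At P = 86.4, Q_d = 12908.17216.
Ed = (dQ_d/dP)·(P/Q_d) = (-138.9312) × (86.4/12908.17216) = -0.9299…

-0.93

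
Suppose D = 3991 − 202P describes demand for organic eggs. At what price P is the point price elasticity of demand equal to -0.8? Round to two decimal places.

8.78

Ed = −202P/(3991 − 202P). Set this equal to -0.8:
202P = 0.8·(3991 − 202P) ⇒ 202P(1 + 0.8) = 0.8·3991
P = 0.8·3991 / (202·1.8) = 8.7810…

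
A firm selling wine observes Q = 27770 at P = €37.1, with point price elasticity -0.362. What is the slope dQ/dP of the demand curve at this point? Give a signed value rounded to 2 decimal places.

-270.96

Ed = (dQ/dP)·(P/Q) ⇒ dQ/dP = Ed·Q/P = (-0.362)·27770/37.1 = -270.9633…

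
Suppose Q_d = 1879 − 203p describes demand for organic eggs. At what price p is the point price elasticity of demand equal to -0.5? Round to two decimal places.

Ed = −203p/(1879 − 203p). Set this equal to -0.5:
203p = 0.5·(1879 − 203p) ⇒ 203p(1 + 0.5) = 0.5·1879
p = 0.5·1879 / (203·1.5) = 3.0853…

3.09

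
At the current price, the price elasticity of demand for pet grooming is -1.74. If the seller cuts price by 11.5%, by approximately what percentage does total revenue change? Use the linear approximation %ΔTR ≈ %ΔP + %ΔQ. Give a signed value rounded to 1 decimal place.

+8.5%

%ΔQ ≈ Ed × %ΔP = (-1.74) × (-11.5%) = +20.0100%
%ΔTR ≈ %ΔP + %ΔQ = (-11.5%) + (+20.0100%) = +8.5100%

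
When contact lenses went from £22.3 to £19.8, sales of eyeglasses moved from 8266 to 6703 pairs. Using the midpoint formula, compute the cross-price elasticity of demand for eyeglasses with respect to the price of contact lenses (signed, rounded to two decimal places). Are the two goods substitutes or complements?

1.76; substitutes

%ΔQ_{eyeglasses} = (6703 − 8266)/avg = -1563/7484.5 = -0.208831…
%ΔP_{contact lenses} = (19.8 − 22.3)/avg = -2.5/21.05 = -0.118764…
E_cross = (-1563/7484.5) / (-2.5/21.05) = 1.7583…
E_cross > 0 ⇒ the goods are substitutes.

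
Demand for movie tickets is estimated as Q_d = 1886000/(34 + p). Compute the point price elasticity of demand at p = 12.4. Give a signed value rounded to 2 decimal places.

dQ_d/dp = −1886000/(34 + p)² = -876.003. At p = 12.4, Q_d = 40646.6.
Ed = (dQ_d/dp)·(p/Q_d) = (-876.003) × (12.4/40646.6) = -0.2672…

-0.27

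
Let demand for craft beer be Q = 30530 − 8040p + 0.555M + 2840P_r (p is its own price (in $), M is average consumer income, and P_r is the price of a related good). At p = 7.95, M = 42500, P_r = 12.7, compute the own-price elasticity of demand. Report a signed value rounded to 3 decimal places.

-2.433

At the given values, Q = 30530 − 8040(7.95) + 0.555(42500) + 2840(12.7) = 26267.5.
∂Q/∂p = −8040.
E = (-8040) × (7.95/26267.5) = -2.43334…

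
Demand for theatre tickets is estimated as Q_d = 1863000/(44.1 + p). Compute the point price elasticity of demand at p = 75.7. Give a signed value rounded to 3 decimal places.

-0.632

dQ_d/dp = −1863000/(44.1 + p)² = -129.807. At p = 75.7, Q_d = 15550.9.
Ed = (dQ_d/dp)·(p/Q_d) = (-129.807) × (75.7/15550.9) = -0.63188…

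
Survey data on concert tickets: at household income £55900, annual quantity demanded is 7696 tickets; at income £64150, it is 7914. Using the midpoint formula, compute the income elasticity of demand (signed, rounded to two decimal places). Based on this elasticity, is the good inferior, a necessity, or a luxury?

%ΔQ = (7914 − 7696)/[( 7696 + 7914)/2] = 218/7805 = 0.027930…
%ΔIncome = (64150 − 55900)/[( 55900 + 64150)/2] = 8250/60025 = 0.137442…
E_income = (218/7805) / (8250/60025) = 0.2032…
0 < E_income < 1 ⇒ normal good, necessity.

0.20; necessity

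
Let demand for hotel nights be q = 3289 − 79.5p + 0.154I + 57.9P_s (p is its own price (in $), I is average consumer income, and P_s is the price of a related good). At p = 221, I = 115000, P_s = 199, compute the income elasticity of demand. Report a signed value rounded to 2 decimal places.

At the given values, q = 3289 − 79.5(221) + 0.154(115000) + 57.9(199) = 14951.6.
∂q/∂I = 0.154.
E = (0.154) × (115000/14951.6) = 1.1844…

1.18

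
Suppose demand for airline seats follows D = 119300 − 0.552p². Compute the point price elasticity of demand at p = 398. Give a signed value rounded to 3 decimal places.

dD/dp = −2·0.552·p = -439.392. At p = 398, D = 31860.992.
Ed = (dD/dp)·(p/D) = (-439.392) × (398/31860.992) = -5.48878…

-5.489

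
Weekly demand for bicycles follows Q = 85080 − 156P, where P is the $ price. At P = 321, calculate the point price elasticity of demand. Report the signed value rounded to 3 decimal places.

dQ/dP = −156. At P = 321, Q = 85080 − 156(321) = 35004.
Ed = (dQ/dP)·(P/Q) = −156 × (321/35004) = -1.43057…

-1.431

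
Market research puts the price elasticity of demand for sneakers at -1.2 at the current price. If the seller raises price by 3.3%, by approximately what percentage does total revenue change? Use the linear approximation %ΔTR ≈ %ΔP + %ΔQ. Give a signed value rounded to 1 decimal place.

-0.7%

%ΔQ ≈ Ed × %ΔP = (-1.2) × (+3.3%) = -3.9600%
%ΔTR ≈ %ΔP + %ΔQ = (+3.3%) + (-3.9600%) = -0.6600%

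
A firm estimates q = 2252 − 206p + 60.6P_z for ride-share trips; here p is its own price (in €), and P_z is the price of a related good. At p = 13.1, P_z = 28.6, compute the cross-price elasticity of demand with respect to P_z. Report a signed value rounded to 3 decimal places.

At the given values, q = 2252 − 206(13.1) + 60.6(28.6) = 1286.56.
∂q/∂P_z = 60.6.
E = (60.6) × (28.6/1286.56) = 1.34712…

1.347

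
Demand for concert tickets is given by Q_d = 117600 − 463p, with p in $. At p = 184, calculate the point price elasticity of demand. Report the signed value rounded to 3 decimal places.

-2.629

dQ_d/dp = −463. At p = 184, Q_d = 117600 − 463(184) = 32408.
Ed = (dQ_d/dp)·(p/Q_d) = −463 × (184/32408) = -2.62873…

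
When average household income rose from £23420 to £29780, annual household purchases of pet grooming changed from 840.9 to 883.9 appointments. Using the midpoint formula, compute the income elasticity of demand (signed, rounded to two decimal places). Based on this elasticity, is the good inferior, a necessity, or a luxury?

0.21; necessity

%ΔQ = (883.9 − 840.9)/[( 840.9 + 883.9)/2] = 43/862.4 = 0.049860…
%ΔIncome = (29780 − 23420)/[( 23420 + 29780)/2] = 6360/26600 = 0.239097…
E_income = (43/862.4) / (6360/26600) = 0.2085…
0 < E_income < 1 ⇒ normal good, necessity.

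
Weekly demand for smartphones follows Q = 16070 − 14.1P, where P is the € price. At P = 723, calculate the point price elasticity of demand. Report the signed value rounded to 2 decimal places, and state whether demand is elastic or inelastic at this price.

-1.73; elastic

dQ/dP = −14.1. At P = 723, Q = 16070 − 14.1(723) = 5875.7.
Ed = (dQ/dP)·(P/Q) = −14.1 × (723/5875.7) = -1.7349…
|Ed| = 1.73 > 1, so demand is elastic.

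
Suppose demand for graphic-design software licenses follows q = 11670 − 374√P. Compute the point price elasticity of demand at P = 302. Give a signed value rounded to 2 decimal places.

dq/dP = −374/(2√P) = -10.7606. At P = 302, q = 5170.57.
Ed = (dq/dP)·(P/q) = (-10.7606) × (302/5170.57) = -0.6285…

-0.63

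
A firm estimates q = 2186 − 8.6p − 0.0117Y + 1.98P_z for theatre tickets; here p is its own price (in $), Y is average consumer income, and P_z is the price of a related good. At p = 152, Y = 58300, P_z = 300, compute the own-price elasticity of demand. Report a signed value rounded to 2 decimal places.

-1.65

At the given values, q = 2186 − 8.6(152) − 0.0117(58300) + 1.98(300) = 790.69.
∂q/∂p = −8.6.
E = (-8.6) × (152/790.69) = -1.6532…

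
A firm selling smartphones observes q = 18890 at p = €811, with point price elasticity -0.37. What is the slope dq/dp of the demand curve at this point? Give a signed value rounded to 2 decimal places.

-8.62

Ed = (dq/dp)·(p/q) ⇒ dq/dp = Ed·q/p = (-0.37)·18890/811 = -8.6181…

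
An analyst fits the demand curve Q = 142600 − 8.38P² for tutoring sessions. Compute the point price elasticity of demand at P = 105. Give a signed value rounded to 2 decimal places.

-3.68

dQ/dP = −2·8.38·P = -1759.8. At P = 105, Q = 50210.5.
Ed = (dQ/dP)·(P/Q) = (-1759.8) × (105/50210.5) = -3.6800…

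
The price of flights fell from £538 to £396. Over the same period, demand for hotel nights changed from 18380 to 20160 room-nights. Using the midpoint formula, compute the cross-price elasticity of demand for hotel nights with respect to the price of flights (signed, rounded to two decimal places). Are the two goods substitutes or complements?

-0.30; complements

%ΔQ_{hotel nights} = (20160 − 18380)/avg = 1780/19270 = 0.092371…
%ΔP_{flights} = (396 − 538)/avg = -142/467 = -0.304068…
E_cross = (1780/19270) / (-142/467) = -0.3037…
E_cross < 0 ⇒ the goods are complements.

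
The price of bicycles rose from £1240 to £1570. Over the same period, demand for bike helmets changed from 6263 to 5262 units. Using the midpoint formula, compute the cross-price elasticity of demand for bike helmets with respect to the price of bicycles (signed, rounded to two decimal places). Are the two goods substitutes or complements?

-0.74; complements

%ΔQ_{bike helmets} = (5262 − 6263)/avg = -1001/5762.5 = -0.173709…
%ΔP_{bicycles} = (1570 − 1240)/avg = 330/1405 = 0.234875…
E_cross = (-1001/5762.5) / (330/1405) = -0.7395…
E_cross < 0 ⇒ the goods are complements.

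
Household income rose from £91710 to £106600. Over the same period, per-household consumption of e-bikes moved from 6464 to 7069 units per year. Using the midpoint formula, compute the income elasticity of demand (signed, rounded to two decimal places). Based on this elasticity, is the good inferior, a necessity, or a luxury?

%ΔQ = (7069 − 6464)/[( 6464 + 7069)/2] = 605/6766.5 = 0.089411…
%ΔIncome = (106600 − 91710)/[( 91710 + 106600)/2] = 14890/99155 = 0.150168…
E_income = (605/6766.5) / (14890/99155) = 0.5954…
0 < E_income < 1 ⇒ normal good, necessity.

0.60; necessity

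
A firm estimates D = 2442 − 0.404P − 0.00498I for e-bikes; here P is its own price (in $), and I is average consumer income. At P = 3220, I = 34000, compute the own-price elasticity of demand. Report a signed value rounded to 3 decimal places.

-1.339

At the given values, D = 2442 − 0.404(3220) − 0.00498(34000) = 971.8.
∂D/∂P = −0.404.
E = (-0.404) × (3220/971.8) = -1.33862…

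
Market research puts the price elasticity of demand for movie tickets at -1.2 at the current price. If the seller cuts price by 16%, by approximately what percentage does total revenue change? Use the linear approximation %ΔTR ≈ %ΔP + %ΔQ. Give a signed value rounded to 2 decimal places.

+3.20%

%ΔQ ≈ Ed × %ΔP = (-1.2) × (-16%) = +19.2000%
%ΔTR ≈ %ΔP + %ΔQ = (-16%) + (+19.2000%) = +3.2000%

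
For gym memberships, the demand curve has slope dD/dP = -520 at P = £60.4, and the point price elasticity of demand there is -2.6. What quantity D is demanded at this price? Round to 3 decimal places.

12080.000

Ed = (dD/dP)·(P/D) ⇒ D = (dD/dP)·P/Ed = (-520)·60.4/(-2.6) = 12080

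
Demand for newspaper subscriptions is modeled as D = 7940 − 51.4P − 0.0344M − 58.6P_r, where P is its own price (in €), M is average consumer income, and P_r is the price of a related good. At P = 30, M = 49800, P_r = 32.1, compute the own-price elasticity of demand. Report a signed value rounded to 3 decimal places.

-0.550

At the given values, D = 7940 − 51.4(30) − 0.0344(49800) − 58.6(32.1) = 2803.82.
∂D/∂P = −51.4.
E = (-51.4) × (30/2803.82) = -0.54996…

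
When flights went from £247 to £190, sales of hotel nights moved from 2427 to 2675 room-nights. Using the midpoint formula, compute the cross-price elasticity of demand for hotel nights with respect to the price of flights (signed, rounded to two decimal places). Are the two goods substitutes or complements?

%ΔQ_{hotel nights} = (2675 − 2427)/avg = 248/2551 = 0.097216…
%ΔP_{flights} = (190 − 247)/avg = -57/218.5 = -0.260869…
E_cross = (248/2551) / (-57/218.5) = -0.3726…
E_cross < 0 ⇒ the goods are complements.

-0.37; complements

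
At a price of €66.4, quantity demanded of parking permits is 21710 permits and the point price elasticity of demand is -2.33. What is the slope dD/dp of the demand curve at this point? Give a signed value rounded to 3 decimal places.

-761.812

Ed = (dD/dp)·(p/D) ⇒ dD/dp = Ed·D/p = (-2.33)·21710/66.4 = -761.81174…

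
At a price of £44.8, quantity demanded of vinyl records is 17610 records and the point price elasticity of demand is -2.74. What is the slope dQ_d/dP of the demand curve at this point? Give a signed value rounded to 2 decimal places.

Ed = (dQ_d/dP)·(P/Q_d) ⇒ dQ_d/dP = Ed·Q_d/P = (-2.74)·17610/44.8 = -1077.0401…

-1077.04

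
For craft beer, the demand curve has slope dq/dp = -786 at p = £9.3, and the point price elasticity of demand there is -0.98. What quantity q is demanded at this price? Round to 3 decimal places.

7458.980

Ed = (dq/dp)·(p/q) ⇒ q = (dq/dp)·p/Ed = (-786)·9.3/(-0.98) = 7458.97959…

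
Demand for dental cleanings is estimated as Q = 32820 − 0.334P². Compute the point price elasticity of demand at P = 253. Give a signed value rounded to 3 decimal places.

dQ/dP = −2·0.334·P = -169.004. At P = 253, Q = 11440.994.
Ed = (dQ/dP)·(P/Q) = (-169.004) × (253/11440.994) = -3.73726…

-3.737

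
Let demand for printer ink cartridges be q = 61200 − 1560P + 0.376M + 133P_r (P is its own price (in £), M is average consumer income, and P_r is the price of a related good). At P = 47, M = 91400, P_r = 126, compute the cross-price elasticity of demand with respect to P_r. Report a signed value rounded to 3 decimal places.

0.430

At the given values, q = 61200 − 1560(47) + 0.376(91400) + 133(126) = 39004.4.
∂q/∂P_r = 133.
E = (133) × (126/39004.4) = 0.42964…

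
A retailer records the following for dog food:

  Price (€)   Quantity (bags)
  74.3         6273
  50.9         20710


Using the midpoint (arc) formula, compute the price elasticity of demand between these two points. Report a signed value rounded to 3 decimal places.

-2.863

%ΔQ = (20710 − 6273) / [(6273 + 20710)/2] = 14437/13491.5 = 1.070081…
%ΔP = (50.9 − 74.3) / [(74.3 + 50.9)/2] = -23.4/62.6 = -0.373801…
Arc Ed = %ΔQ / %ΔP = (14437/13491.5) / (-23.4/62.6) = -2.86269…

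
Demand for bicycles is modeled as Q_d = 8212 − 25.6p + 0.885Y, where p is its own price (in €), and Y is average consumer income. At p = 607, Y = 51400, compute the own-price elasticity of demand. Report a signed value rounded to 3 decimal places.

At the given values, Q_d = 8212 − 25.6(607) + 0.885(51400) = 38161.8.
∂Q_d/∂p = −25.6.
E = (-25.6) × (607/38161.8) = -0.40719…

-0.407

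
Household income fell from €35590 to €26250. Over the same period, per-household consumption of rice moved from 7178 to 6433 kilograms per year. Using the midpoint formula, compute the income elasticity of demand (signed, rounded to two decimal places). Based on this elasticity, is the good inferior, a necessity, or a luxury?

%ΔQ = (6433 − 7178)/[( 7178 + 6433)/2] = -745/6805.5 = -0.109470…
%ΔIncome = (26250 − 35590)/[( 35590 + 26250)/2] = -9340/30920 = -0.302069…
E_income = (-745/6805.5) / (-9340/30920) = 0.3624…
0 < E_income < 1 ⇒ normal good, necessity.

0.36; necessity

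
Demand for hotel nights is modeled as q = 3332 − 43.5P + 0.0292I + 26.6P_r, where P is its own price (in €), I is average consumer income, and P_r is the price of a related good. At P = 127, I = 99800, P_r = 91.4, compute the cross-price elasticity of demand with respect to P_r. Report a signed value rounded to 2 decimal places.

0.77

At the given values, q = 3332 − 43.5(127) + 0.0292(99800) + 26.6(91.4) = 3152.9.
∂q/∂P_r = 26.6.
E = (26.6) × (91.4/3152.9) = 0.7711…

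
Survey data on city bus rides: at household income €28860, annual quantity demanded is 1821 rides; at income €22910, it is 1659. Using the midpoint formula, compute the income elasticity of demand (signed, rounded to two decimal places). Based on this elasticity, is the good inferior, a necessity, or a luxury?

0.41; necessity

%ΔQ = (1659 − 1821)/[( 1821 + 1659)/2] = -162/1740 = -0.093103…
%ΔIncome = (22910 − 28860)/[( 28860 + 22910)/2] = -5950/25885 = -0.229862…
E_income = (-162/1740) / (-5950/25885) = 0.4050…
0 < E_income < 1 ⇒ normal good, necessity.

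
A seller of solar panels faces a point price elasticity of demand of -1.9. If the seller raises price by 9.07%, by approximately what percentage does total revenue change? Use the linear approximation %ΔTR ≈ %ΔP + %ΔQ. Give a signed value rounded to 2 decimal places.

%ΔQ ≈ Ed × %ΔP = (-1.9) × (+9.07%) = -17.2330%
%ΔTR ≈ %ΔP + %ΔQ = (+9.07%) + (-17.2330%) = -8.1630%

-8.16%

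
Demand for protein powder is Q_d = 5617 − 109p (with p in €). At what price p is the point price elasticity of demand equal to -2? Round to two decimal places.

34.35

Ed = −109p/(5617 − 109p). Set this equal to -2:
109p = 2·(5617 − 109p) ⇒ 109p(1 + 2) = 2·5617
p = 2·5617 / (109·3) = 34.3547…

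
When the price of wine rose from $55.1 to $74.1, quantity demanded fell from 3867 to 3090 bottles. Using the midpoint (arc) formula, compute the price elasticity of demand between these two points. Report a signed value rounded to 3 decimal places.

%ΔQ = (3090 − 3867) / [(3867 + 3090)/2] = -777/3478.5 = -0.223372…
%ΔP = (74.1 − 55.1) / [(55.1 + 74.1)/2] = 19/64.6 = 0.294117…
Arc Ed = %ΔQ / %ΔP = (-777/3478.5) / (19/64.6) = -0.75946…

-0.759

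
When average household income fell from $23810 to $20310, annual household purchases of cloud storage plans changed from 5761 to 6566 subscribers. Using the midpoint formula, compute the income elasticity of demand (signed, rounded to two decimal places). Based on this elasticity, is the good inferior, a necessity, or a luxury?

%ΔQ = (6566 − 5761)/[( 5761 + 6566)/2] = 805/6163.5 = 0.130607…
%ΔIncome = (20310 − 23810)/[( 23810 + 20310)/2] = -3500/22060 = -0.158658…
E_income = (805/6163.5) / (-3500/22060) = -0.8232…
E_income < 0 ⇒ inferior good.

-0.82; inferior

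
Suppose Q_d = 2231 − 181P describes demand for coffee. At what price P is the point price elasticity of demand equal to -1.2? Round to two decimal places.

6.72

Ed = −181P/(2231 − 181P). Set this equal to -1.2:
181P = 1.2·(2231 − 181P) ⇒ 181P(1 + 1.2) = 1.2·2231
P = 1.2·2231 / (181·2.2) = 6.7232…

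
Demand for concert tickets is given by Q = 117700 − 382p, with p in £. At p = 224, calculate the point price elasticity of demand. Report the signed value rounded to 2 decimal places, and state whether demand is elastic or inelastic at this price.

-2.66; elastic

dQ/dp = −382. At p = 224, Q = 117700 − 382(224) = 32132.
Ed = (dQ/dp)·(p/Q) = −382 × (224/32132) = -2.6630…
|Ed| = 2.66 > 1, so demand is elastic.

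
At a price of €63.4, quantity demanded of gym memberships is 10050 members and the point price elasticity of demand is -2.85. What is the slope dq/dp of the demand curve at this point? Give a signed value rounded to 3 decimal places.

Ed = (dq/dp)·(p/q) ⇒ dq/dp = Ed·q/p = (-2.85)·10050/63.4 = -451.77444…

-451.774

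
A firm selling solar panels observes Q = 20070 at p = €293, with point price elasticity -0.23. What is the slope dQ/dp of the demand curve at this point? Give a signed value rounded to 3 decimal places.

-15.755

Ed = (dQ/dp)·(p/Q) ⇒ dQ/dp = Ed·Q/p = (-0.23)·20070/293 = -15.75460…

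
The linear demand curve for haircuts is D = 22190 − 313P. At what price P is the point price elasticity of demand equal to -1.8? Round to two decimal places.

Ed = −313P/(22190 − 313P). Set this equal to -1.8:
313P = 1.8·(22190 − 313P) ⇒ 313P(1 + 1.8) = 1.8·22190
P = 1.8·22190 / (313·2.8) = 45.5750…

45.58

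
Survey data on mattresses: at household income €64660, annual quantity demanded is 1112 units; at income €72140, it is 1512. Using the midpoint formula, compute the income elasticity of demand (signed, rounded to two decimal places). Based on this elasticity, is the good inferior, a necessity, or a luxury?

2.79; luxury

%ΔQ = (1512 − 1112)/[( 1112 + 1512)/2] = 400/1312 = 0.304878…
%ΔIncome = (72140 − 64660)/[( 64660 + 72140)/2] = 7480/68400 = 0.109356…
E_income = (400/1312) / (7480/68400) = 2.7879…
E_income > 1 ⇒ normal good, luxury.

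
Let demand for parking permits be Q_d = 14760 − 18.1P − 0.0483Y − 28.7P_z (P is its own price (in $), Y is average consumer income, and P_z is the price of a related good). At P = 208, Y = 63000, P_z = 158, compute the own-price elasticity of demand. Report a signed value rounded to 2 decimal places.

-1.10

At the given values, Q_d = 14760 − 18.1(208) − 0.0483(63000) − 28.7(158) = 3417.7.
∂Q_d/∂P = −18.1.
E = (-18.1) × (208/3417.7) = -1.1015…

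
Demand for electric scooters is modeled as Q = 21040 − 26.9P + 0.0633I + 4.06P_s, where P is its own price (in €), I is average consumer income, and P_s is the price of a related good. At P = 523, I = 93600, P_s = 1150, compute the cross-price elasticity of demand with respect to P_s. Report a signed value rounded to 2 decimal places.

At the given values, Q = 21040 − 26.9(523) + 0.0633(93600) + 4.06(1150) = 17565.18.
∂Q/∂P_s = 4.06.
E = (4.06) × (1150/17565.18) = 0.2658…

0.27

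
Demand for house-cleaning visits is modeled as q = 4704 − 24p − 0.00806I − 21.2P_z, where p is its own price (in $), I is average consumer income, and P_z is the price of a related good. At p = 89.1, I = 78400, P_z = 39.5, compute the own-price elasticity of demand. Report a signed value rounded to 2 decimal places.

At the given values, q = 4704 − 24(89.1) − 0.00806(78400) − 21.2(39.5) = 1096.296.
∂q/∂p = −24.
E = (-24) × (89.1/1096.296) = -1.9505…

-1.95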